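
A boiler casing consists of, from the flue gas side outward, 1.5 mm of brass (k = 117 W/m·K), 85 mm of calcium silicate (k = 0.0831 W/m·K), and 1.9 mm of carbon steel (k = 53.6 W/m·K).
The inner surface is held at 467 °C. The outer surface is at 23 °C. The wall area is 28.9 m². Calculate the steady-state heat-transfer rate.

Series thermal resistances:
R_brass = L/(kA) = 0.0015/(117×28.9) = 4.436×10^-7 K/W
R_calcium silicate = L/(kA) = 0.085/(0.0831×28.9) = 0.03539 K/W
R_carbon steel = L/(kA) = 0.0019/(53.6×28.9) = 1.227×10^-6 K/W
R_total = 0.03539 K/W
Q = ΔT / R_total = 444 / 0.03539

Q ≈ 12500 W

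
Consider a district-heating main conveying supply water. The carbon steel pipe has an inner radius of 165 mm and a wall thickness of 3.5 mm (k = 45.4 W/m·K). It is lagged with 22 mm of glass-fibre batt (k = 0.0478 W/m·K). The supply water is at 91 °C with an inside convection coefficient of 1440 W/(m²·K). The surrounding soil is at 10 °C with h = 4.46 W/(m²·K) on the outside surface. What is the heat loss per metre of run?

q′ ≈ 136 W/m

Per-layer cylindrical resistances, series-summed:
R_inner film = 1/(h_i·2πr₁L) = 1/(1440×2π×0.165×1) = 6.698×10^-4 K/W
R_carbon steel pipe wall = ln(168.5/165)/(2π×45.4×1) = 7.358×10^-5 K/W
R_glass-fibre batt = ln(190.5/168.5)/(2π×0.0478×1) = 0.4086 K/W
R_outer film = 1/(h_o·2πr_oL) = 1/(4.46×2π×0.1905×1) = 0.1873 K/W
R_total = 0.5967 K/W
Q = ΔT/R_total = 81/0.5967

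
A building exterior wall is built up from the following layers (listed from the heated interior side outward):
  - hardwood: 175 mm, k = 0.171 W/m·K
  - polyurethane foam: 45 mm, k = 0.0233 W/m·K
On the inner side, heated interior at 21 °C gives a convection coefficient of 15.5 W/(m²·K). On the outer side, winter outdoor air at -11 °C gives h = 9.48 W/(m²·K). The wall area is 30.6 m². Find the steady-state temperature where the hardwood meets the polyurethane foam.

T ≈ 9.86 °C

Series thermal resistances:
R_inner film = 1/(h_i·A) = 1/(15.5×30.6) = 0.002108 K/W
R_hardwood = L/(kA) = 0.175/(0.171×30.6) = 0.03344 K/W
R_polyurethane foam = L/(kA) = 0.045/(0.0233×30.6) = 0.06312 K/W
R_outer film = 1/(h_o·A) = 1/(9.48×30.6) = 0.003447 K/W
R_total = 0.1021 K/W;  Q = ΔT/R_total = 32/0.1021 = 313.4 W
T_interface = T_inner − Q·ΣR(inner→interface) = 21 − 313×0.03555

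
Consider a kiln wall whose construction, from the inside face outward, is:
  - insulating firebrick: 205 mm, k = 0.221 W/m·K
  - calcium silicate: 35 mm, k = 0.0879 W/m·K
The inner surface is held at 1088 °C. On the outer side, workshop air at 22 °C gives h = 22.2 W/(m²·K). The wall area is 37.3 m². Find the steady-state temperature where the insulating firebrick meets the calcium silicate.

Series thermal resistances:
R_insulating firebrick = L/(kA) = 0.205/(0.221×37.3) = 0.02487 K/W
R_calcium silicate = L/(kA) = 0.035/(0.0879×37.3) = 0.01068 K/W
R_outer film = 1/(h_o·A) = 1/(22.2×37.3) = 0.001208 K/W
R_total = 0.03675 K/W;  Q = ΔT/R_total = 1066/0.03675 = 29010 W
T_interface = T_inner − Q·ΣR(inner→interface) = 1088 − 29000×0.02487

T ≈ 367 °C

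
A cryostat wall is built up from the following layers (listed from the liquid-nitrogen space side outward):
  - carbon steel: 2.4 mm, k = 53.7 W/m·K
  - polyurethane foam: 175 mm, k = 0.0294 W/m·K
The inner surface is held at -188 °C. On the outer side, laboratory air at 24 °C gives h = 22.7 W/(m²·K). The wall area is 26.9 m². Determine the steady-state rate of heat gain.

Treating each layer as a thermal resistance in series:
R_carbon steel = L/(kA) = 0.0024/(53.7×26.9) = 1.661×10^-6 K/W
R_polyurethane foam = L/(kA) = 0.175/(0.0294×26.9) = 0.2213 K/W
R_outer film = 1/(h_o·A) = 1/(22.7×26.9) = 0.001638 K/W
R_total = 0.2229 K/W
Q = ΔT / R_total = 212 / 0.2229

Q ≈ 951 W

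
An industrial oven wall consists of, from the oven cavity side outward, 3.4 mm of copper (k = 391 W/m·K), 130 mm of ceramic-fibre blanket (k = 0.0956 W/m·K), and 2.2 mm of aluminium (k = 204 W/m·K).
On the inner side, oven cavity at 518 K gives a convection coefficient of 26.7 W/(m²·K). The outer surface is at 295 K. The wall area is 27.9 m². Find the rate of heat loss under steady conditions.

Using the resistance-network approach (series):
R_inner film = 1/(h_i·A) = 1/(26.7×27.9) = 0.001342 K/W
R_copper = L/(kA) = 0.0034/(391×27.9) = 3.117×10^-7 K/W
R_ceramic-fibre blanket = L/(kA) = 0.13/(0.0956×27.9) = 0.04874 K/W
R_aluminium = L/(kA) = 0.0022/(204×27.9) = 3.865×10^-7 K/W
R_total = 0.05008 K/W
Q = ΔT / R_total = 223 / 0.05008

Q ≈ 4450 W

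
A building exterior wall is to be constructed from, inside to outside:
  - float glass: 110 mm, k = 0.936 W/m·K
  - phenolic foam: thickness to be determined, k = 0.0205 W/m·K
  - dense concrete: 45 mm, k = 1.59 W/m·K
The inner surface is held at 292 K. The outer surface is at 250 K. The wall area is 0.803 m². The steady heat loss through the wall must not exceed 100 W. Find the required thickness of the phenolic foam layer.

Treating each layer as a thermal resistance in series:
R_float glass = L/(kA) = 0.11/(0.936×0.803) = 0.1464 K/W
R_dense concrete = L/(kA) = 0.045/(1.59×0.803) = 0.03525 K/W
Sum of the known resistances R_other = 0.1816 K/W
Required total resistance R_tot = ΔT/Q_allow = 42/100 = 0.42 K/W
R_phenolic foam = R_tot − R_other = 0.2384 K/W
L = R·k·A = 0.2384×0.0205×0.803

L ≈ 3.92 mm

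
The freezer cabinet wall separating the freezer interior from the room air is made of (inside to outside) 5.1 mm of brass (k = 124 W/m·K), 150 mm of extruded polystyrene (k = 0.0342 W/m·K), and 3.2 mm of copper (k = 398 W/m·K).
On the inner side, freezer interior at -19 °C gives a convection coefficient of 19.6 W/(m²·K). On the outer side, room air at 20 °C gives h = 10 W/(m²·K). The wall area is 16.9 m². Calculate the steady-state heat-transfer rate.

Q ≈ 145 W

Model the wall as resistances in series:
R_inner film = 1/(h_i·A) = 1/(19.6×16.9) = 0.003019 K/W
R_brass = L/(kA) = 0.0051/(124×16.9) = 2.434×10^-6 K/W
R_extruded polystyrene = L/(kA) = 0.15/(0.0342×16.9) = 0.2595 K/W
R_copper = L/(kA) = 0.0032/(398×16.9) = 4.758×10^-7 K/W
R_outer film = 1/(h_o·A) = 1/(10×16.9) = 0.005917 K/W
R_total = 0.2685 K/W
Q = ΔT / R_total = 39 / 0.2685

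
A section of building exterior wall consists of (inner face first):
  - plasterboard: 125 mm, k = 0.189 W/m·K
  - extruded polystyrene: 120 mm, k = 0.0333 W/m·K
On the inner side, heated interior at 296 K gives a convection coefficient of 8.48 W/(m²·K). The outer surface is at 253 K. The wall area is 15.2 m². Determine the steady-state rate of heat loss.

Q ≈ 149 W

Model the wall as resistances in series:
R_inner film = 1/(h_i·A) = 1/(8.48×15.2) = 0.007758 K/W
R_plasterboard = L/(kA) = 0.125/(0.189×15.2) = 0.04351 K/W
R_extruded polystyrene = L/(kA) = 0.12/(0.0333×15.2) = 0.2371 K/W
R_total = 0.2883 K/W
Q = ΔT / R_total = 43 / 0.2883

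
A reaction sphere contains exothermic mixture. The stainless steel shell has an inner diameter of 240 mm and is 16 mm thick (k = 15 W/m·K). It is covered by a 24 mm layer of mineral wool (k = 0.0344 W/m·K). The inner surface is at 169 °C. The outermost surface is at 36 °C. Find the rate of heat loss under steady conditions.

Q ≈ 52 W

Each spherical layer contributes R = (1/r_i − 1/r_o)/(4πk):
R_stainless steel shell = (1/0.12 − 1/0.136)/(4π×15) = 0.005201 K/W
R_mineral wool = (1/0.136 − 1/0.16)/(4π×0.0344) = 2.551 K/W
R_total = 2.557 K/W
Q = ΔT/R_total = 133/2.557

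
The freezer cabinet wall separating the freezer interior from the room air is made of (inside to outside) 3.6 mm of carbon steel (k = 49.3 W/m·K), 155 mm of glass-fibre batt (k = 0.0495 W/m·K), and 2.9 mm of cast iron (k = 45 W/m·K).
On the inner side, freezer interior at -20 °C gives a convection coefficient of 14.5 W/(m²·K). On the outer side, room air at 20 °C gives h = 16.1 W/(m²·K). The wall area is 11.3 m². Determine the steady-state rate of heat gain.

Q ≈ 139 W

Series thermal resistances:
R_inner film = 1/(h_i·A) = 1/(14.5×11.3) = 0.006103 K/W
R_carbon steel = L/(kA) = 0.0036/(49.3×11.3) = 6.462×10^-6 K/W
R_glass-fibre batt = L/(kA) = 0.155/(0.0495×11.3) = 0.2771 K/W
R_cast iron = L/(kA) = 0.0029/(45×11.3) = 5.703×10^-6 K/W
R_outer film = 1/(h_o·A) = 1/(16.1×11.3) = 0.005497 K/W
R_total = 0.2887 K/W
Q = ΔT / R_total = 40 / 0.2887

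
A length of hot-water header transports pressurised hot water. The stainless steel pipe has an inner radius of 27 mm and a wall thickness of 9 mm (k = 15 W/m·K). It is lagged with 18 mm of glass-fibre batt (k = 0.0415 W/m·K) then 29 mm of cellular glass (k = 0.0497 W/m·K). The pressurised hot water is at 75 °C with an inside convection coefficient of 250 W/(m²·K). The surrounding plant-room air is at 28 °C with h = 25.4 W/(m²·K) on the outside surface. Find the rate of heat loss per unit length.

q′ ≈ 15.5 W/m

Per-layer cylindrical resistances, series-summed:
R_inner film = 1/(h_i·2πr₁L) = 1/(250×2π×0.027×1) = 0.02358 K/W
R_stainless steel pipe wall = ln(36/27)/(2π×15×1) = 0.003052 K/W
R_glass-fibre batt = ln(54/36)/(2π×0.0415×1) = 1.555 K/W
R_cellular glass = ln(83/54)/(2π×0.0497×1) = 1.377 K/W
R_outer film = 1/(h_o·2πr_oL) = 1/(25.4×2π×0.083×1) = 0.07549 K/W
R_total = 3.034 K/W
Q = ΔT/R_total = 47/3.034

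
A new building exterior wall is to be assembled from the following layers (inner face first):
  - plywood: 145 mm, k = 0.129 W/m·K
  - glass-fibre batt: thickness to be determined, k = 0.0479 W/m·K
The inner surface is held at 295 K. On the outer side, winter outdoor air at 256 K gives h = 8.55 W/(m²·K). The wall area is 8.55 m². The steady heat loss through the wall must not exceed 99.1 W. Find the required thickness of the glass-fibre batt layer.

Model the wall as resistances in series:
R_plywood = L/(kA) = 0.145/(0.129×8.55) = 0.1315 K/W
R_outer film = 1/(h_o·A) = 1/(8.55×8.55) = 0.01368 K/W
Sum of the known resistances R_other = 0.1451 K/W
Required total resistance R_tot = ΔT/Q_allow = 39/99.1 = 0.3935 K/W
R_glass-fibre batt = R_tot − R_other = 0.2484 K/W
L = R·k·A = 0.2484×0.0479×8.55

L ≈ 102 mm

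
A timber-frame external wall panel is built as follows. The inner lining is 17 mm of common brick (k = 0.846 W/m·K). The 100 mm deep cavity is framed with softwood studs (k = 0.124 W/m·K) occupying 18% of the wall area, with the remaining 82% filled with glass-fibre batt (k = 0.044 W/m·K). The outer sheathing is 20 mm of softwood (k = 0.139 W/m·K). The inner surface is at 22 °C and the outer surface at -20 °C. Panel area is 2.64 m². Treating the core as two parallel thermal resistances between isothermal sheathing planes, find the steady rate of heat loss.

Q ≈ 59.1 W

Sheathing layers in series; stud and cavity paths in parallel between them.
R_inner = 0.017/(0.846×2.64) = 0.007612 K/W
R_stud  = 0.1/(0.124×0.18×2.64) = 1.697 K/W
R_cav   = 0.1/(0.044×0.82×2.64) = 1.05 K/W
1/R_core = 1/R_stud + 1/R_cav → R_core = 0.6486 K/W
R_outer = 0.02/(0.139×2.64) = 0.0545 K/W
R_total = 0.7107 K/W
Q = ΔT/R_total = 42/0.7107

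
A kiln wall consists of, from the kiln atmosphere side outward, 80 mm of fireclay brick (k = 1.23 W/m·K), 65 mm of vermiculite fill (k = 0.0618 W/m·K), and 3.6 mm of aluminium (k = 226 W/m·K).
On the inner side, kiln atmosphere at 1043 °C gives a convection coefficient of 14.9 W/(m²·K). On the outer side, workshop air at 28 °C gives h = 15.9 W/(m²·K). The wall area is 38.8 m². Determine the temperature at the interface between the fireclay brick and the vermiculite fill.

T ≈ 935 °C

Using the resistance-network approach (series):
R_inner film = 1/(h_i·A) = 1/(14.9×38.8) = 0.00173 K/W
R_fireclay brick = L/(kA) = 0.08/(1.23×38.8) = 0.001676 K/W
R_vermiculite fill = L/(kA) = 0.065/(0.0618×38.8) = 0.02711 K/W
R_aluminium = L/(kA) = 0.0036/(226×38.8) = 4.105×10^-7 K/W
R_outer film = 1/(h_o·A) = 1/(15.9×38.8) = 0.001621 K/W
R_total = 0.03214 K/W;  Q = ΔT/R_total = 1015/0.03214 = 31590 W
T_interface = T_inner − Q·ΣR(inner→interface) = 1043 − 31600×0.003406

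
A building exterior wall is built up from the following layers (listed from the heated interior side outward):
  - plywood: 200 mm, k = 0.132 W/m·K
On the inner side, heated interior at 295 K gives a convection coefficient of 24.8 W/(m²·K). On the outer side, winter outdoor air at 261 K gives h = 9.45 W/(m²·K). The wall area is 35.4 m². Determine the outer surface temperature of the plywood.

Thermal resistances in series:
R_inner film = 1/(h_i·A) = 1/(24.8×35.4) = 0.001139 K/W
R_plywood = L/(kA) = 0.2/(0.132×35.4) = 0.0428 K/W
R_outer film = 1/(h_o·A) = 1/(9.45×35.4) = 0.002989 K/W
R_total = 0.04693 K/W;  Q = ΔT/R_total = 34/0.04693 = 724.5 W
T_interface = T_inner − Q·ΣR(inner→interface) = 295 − 724×0.04394

T ≈ 263 K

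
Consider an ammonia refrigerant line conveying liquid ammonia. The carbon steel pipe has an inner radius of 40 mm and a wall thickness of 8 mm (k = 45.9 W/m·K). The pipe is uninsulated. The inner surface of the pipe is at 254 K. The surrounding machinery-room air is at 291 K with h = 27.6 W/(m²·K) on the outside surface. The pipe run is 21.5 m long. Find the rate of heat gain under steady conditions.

Q ≈ 6590 W

Cylindrical conduction, so R = ln(r₂/r₁)/(2πkL) per layer, in series:
R_carbon steel pipe wall = ln(48/40)/(2π×45.9×21.5) = 2.94×10^-5 K/W
R_outer film = 1/(h_o·2πr_oL) = 1/(27.6×2π×0.048×21.5) = 0.005588 K/W
R_total = 0.005617 K/W
Q = ΔT/R_total = 37/0.005617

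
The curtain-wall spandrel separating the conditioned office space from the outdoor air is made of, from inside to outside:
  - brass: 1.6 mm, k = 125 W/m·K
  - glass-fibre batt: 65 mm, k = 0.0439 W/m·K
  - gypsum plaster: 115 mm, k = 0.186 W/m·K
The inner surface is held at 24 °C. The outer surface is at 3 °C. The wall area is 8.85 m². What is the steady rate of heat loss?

Model the wall as resistances in series:
R_brass = L/(kA) = 0.0016/(125×8.85) = 1.446×10^-6 K/W
R_glass-fibre batt = L/(kA) = 0.065/(0.0439×8.85) = 0.1673 K/W
R_gypsum plaster = L/(kA) = 0.115/(0.186×8.85) = 0.06986 K/W
R_total = 0.2372 K/W
Q = ΔT / R_total = 21 / 0.2372

Q ≈ 88.5 W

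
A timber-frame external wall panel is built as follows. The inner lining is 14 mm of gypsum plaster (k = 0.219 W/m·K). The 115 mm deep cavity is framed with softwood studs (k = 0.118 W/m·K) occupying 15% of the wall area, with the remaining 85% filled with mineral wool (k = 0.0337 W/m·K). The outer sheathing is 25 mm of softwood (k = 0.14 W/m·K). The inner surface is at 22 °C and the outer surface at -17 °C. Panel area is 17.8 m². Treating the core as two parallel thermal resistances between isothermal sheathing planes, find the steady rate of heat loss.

Sheathing layers in series; stud and cavity paths in parallel between them.
R_inner = 0.014/(0.219×17.8) = 0.003591 K/W
R_stud  = 0.115/(0.118×0.15×17.8) = 0.365 K/W
R_cav   = 0.115/(0.0337×0.85×17.8) = 0.2255 K/W
1/R_core = 1/R_stud + 1/R_cav → R_core = 0.1394 K/W
R_outer = 0.025/(0.14×17.8) = 0.01003 K/W
R_total = 0.153 K/W
Q = ΔT/R_total = 39/0.153

Q ≈ 255 W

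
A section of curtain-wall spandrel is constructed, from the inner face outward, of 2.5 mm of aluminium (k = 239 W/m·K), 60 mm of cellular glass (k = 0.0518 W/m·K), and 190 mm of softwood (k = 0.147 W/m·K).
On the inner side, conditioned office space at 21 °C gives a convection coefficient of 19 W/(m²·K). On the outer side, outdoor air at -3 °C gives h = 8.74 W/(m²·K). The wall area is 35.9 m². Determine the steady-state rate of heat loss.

Using the resistance-network approach (series):
R_inner film = 1/(h_i·A) = 1/(19×35.9) = 0.001466 K/W
R_aluminium = L/(kA) = 0.0025/(239×35.9) = 2.914×10^-7 K/W
R_cellular glass = L/(kA) = 0.06/(0.0518×35.9) = 0.03226 K/W
R_softwood = L/(kA) = 0.19/(0.147×35.9) = 0.036 K/W
R_outer film = 1/(h_o·A) = 1/(8.74×35.9) = 0.003187 K/W
R_total = 0.07292 K/W
Q = ΔT / R_total = 24 / 0.07292

Q ≈ 329 W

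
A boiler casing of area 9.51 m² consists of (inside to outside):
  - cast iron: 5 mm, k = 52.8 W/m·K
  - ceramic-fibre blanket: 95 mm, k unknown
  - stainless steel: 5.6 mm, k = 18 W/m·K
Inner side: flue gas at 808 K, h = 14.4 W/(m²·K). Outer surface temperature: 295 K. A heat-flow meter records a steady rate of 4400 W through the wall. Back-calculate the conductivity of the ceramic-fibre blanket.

k ≈ 0.0914 W/(m·K)

Treating each layer as a thermal resistance in series:
R_inner film = 1/(h_i·A) = 1/(14.4×9.51) = 0.007302 K/W
R_cast iron = L/(kA) = 0.005/(52.8×9.51) = 9.958×10^-6 K/W
R_stainless steel = L/(kA) = 0.0056/(18×9.51) = 3.271×10^-5 K/W
Sum of known resistances R_other = 0.007345 K/W
Total R = ΔT/Q = 513/4400 = 0.1166 K/W
R_ceramic-fibre blanket = R_total − R_other = 0.1092 K/W
k = L/(R·A) = 0.095/(0.1092×9.51)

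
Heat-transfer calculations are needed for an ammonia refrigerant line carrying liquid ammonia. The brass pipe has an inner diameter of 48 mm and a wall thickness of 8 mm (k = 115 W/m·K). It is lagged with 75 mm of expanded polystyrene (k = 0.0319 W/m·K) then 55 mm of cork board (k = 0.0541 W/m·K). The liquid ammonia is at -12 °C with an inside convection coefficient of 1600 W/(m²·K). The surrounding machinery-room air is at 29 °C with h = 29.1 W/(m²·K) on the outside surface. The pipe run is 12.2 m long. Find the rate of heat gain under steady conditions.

Cylindrical conduction, so R = ln(r₂/r₁)/(2πkL) per layer, in series:
R_inner film = 1/(h_i·2πr₁L) = 1/(1600×2π×0.024×12.2) = 3.397×10^-4 K/W
R_brass pipe wall = ln(32/24)/(2π×115×12.2) = 3.263×10^-5 K/W
R_expanded polystyrene = ln(107/32)/(2π×0.0319×12.2) = 0.4936 K/W
R_cork board = ln(162/107)/(2π×0.0541×12.2) = 0.1 K/W
R_outer film = 1/(h_o·2πr_oL) = 1/(29.1×2π×0.162×12.2) = 0.002767 K/W
R_total = 0.5968 K/W
Q = ΔT/R_total = 41/0.5968

Q ≈ 68.7 W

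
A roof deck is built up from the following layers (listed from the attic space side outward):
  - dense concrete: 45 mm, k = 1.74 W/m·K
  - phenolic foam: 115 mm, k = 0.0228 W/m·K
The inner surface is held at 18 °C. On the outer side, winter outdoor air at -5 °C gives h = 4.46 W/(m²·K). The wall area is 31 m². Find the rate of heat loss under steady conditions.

Treating each layer as a thermal resistance in series:
R_dense concrete = L/(kA) = 0.045/(1.74×31) = 8.343×10^-4 K/W
R_phenolic foam = L/(kA) = 0.115/(0.0228×31) = 0.1627 K/W
R_outer film = 1/(h_o·A) = 1/(4.46×31) = 0.007233 K/W
R_total = 0.1708 K/W
Q = ΔT / R_total = 23 / 0.1708

Q ≈ 135 W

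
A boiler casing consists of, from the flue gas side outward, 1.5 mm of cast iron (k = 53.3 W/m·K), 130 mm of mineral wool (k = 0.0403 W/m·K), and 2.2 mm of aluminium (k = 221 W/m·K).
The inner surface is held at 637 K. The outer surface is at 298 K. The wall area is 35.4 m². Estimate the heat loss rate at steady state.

Model the wall as resistances in series:
R_cast iron = L/(kA) = 0.0015/(53.3×35.4) = 7.95×10^-7 K/W
R_mineral wool = L/(kA) = 0.13/(0.0403×35.4) = 0.09112 K/W
R_aluminium = L/(kA) = 0.0022/(221×35.4) = 2.812×10^-7 K/W
R_total = 0.09113 K/W
Q = ΔT / R_total = 339 / 0.09113

Q ≈ 3720 W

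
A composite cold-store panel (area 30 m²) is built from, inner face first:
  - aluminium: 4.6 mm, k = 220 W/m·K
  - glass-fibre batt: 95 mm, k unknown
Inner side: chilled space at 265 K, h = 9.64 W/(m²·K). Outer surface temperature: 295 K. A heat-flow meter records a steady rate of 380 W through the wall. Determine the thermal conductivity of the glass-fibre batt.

k ≈ 0.0419 W/(m·K)

Series thermal resistances:
R_inner film = 1/(h_i·A) = 1/(9.64×30) = 0.003458 K/W
R_aluminium = L/(kA) = 0.0046/(220×30) = 6.97×10^-7 K/W
Sum of known resistances R_other = 0.003459 K/W
Total R = ΔT/Q = 30/380 = 0.07895 K/W
R_glass-fibre batt = R_total − R_other = 0.07549 K/W
k = L/(R·A) = 0.095/(0.07549×30)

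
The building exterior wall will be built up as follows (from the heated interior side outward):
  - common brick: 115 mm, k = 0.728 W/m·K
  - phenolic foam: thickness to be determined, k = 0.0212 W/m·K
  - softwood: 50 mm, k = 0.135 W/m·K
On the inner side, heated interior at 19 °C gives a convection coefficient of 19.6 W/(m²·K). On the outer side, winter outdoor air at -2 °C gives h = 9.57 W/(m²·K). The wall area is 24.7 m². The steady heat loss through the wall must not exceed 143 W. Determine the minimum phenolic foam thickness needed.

L ≈ 62.4 mm

Series thermal resistances:
R_inner film = 1/(h_i·A) = 1/(19.6×24.7) = 0.002066 K/W
R_common brick = L/(kA) = 0.115/(0.728×24.7) = 0.006395 K/W
R_softwood = L/(kA) = 0.05/(0.135×24.7) = 0.01499 K/W
R_outer film = 1/(h_o·A) = 1/(9.57×24.7) = 0.00423 K/W
Sum of the known resistances R_other = 0.02769 K/W
Required total resistance R_tot = ΔT/Q_allow = 21/143 = 0.1469 K/W
R_phenolic foam = R_tot − R_other = 0.1192 K/W
L = R·k·A = 0.1192×0.0212×24.7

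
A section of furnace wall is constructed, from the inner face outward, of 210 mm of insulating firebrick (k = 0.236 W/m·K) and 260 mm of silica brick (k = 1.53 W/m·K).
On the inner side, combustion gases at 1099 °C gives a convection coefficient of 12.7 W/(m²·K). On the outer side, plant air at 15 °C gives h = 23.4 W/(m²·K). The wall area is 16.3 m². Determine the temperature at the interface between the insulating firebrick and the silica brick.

Model the wall as resistances in series:
R_inner film = 1/(h_i·A) = 1/(12.7×16.3) = 0.004831 K/W
R_insulating firebrick = L/(kA) = 0.21/(0.236×16.3) = 0.05459 K/W
R_silica brick = L/(kA) = 0.26/(1.53×16.3) = 0.01043 K/W
R_outer film = 1/(h_o·A) = 1/(23.4×16.3) = 0.002622 K/W
R_total = 0.07247 K/W;  Q = ΔT/R_total = 1084/0.07247 = 14960 W
T_interface = T_inner − Q·ΣR(inner→interface) = 1099 − 15000×0.05942

T ≈ 210 °C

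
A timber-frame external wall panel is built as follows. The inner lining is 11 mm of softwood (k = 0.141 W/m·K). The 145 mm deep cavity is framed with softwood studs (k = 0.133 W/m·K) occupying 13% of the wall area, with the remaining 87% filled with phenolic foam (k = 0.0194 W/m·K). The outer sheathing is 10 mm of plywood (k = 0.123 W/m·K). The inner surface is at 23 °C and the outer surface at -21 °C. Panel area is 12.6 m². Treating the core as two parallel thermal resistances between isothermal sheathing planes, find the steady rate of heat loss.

Sheathing layers in series; stud and cavity paths in parallel between them.
R_inner = 0.011/(0.141×12.6) = 0.006192 K/W
R_stud  = 0.145/(0.133×0.13×12.6) = 0.6656 K/W
R_cav   = 0.145/(0.0194×0.87×12.6) = 0.6818 K/W
1/R_core = 1/R_stud + 1/R_cav → R_core = 0.3368 K/W
R_outer = 0.01/(0.123×12.6) = 0.006452 K/W
R_total = 0.3494 K/W
Q = ΔT/R_total = 44/0.3494

Q ≈ 126 W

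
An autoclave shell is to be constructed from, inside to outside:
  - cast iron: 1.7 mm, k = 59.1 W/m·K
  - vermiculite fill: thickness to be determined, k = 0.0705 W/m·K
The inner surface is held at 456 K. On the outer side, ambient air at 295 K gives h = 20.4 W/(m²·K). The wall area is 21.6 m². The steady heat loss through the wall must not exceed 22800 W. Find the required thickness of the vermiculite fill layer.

Model the wall as resistances in series:
R_cast iron = L/(kA) = 0.0017/(59.1×21.6) = 1.332×10^-6 K/W
R_outer film = 1/(h_o·A) = 1/(20.4×21.6) = 0.002269 K/W
Sum of the known resistances R_other = 0.002271 K/W
Required total resistance R_tot = ΔT/Q_allow = 161/22800 = 0.007061 K/W
R_vermiculite fill = R_tot − R_other = 0.004791 K/W
L = R·k·A = 0.004791×0.0705×21.6

L ≈ 7.3 mm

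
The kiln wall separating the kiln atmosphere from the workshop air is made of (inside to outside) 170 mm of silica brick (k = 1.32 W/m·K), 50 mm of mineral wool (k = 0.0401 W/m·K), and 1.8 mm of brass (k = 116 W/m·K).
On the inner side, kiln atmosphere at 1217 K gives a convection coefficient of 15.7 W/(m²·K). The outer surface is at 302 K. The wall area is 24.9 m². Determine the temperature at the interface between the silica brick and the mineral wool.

Treating each layer as a thermal resistance in series:
R_inner film = 1/(h_i·A) = 1/(15.7×24.9) = 0.002558 K/W
R_silica brick = L/(kA) = 0.17/(1.32×24.9) = 0.005172 K/W
R_mineral wool = L/(kA) = 0.05/(0.0401×24.9) = 0.05008 K/W
R_brass = L/(kA) = 0.0018/(116×24.9) = 6.232×10^-7 K/W
R_total = 0.05781 K/W;  Q = ΔT/R_total = 915/0.05781 = 15830 W
T_interface = T_inner − Q·ΣR(inner→interface) = 1217 − 15800×0.00773

T ≈ 1090 K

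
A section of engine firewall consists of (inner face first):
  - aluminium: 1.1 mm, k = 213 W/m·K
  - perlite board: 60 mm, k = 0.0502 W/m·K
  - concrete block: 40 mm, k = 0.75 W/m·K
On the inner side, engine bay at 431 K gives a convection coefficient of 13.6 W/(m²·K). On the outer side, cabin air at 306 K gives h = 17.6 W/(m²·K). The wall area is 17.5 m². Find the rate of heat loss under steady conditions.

Q ≈ 1590 W

Series thermal resistances:
R_inner film = 1/(h_i·A) = 1/(13.6×17.5) = 0.004202 K/W
R_aluminium = L/(kA) = 0.0011/(213×17.5) = 2.951×10^-7 K/W
R_perlite board = L/(kA) = 0.06/(0.0502×17.5) = 0.0683 K/W
R_concrete block = L/(kA) = 0.04/(0.75×17.5) = 0.003048 K/W
R_outer film = 1/(h_o·A) = 1/(17.6×17.5) = 0.003247 K/W
R_total = 0.07879 K/W
Q = ΔT / R_total = 125 / 0.07879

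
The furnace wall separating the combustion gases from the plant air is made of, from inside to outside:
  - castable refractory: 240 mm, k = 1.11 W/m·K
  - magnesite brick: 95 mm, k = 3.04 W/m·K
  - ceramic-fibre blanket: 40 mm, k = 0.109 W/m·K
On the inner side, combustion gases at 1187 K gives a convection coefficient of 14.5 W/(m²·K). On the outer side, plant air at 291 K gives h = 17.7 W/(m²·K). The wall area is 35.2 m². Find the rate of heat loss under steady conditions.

Q ≈ 42600 W

Model the wall as resistances in series:
R_inner film = 1/(h_i·A) = 1/(14.5×35.2) = 0.001959 K/W
R_castable refractory = L/(kA) = 0.24/(1.11×35.2) = 0.006143 K/W
R_magnesite brick = L/(kA) = 0.095/(3.04×35.2) = 8.878×10^-4 K/W
R_ceramic-fibre blanket = L/(kA) = 0.04/(0.109×35.2) = 0.01043 K/W
R_outer film = 1/(h_o·A) = 1/(17.7×35.2) = 0.001605 K/W
R_total = 0.02102 K/W
Q = ΔT / R_total = 896 / 0.02102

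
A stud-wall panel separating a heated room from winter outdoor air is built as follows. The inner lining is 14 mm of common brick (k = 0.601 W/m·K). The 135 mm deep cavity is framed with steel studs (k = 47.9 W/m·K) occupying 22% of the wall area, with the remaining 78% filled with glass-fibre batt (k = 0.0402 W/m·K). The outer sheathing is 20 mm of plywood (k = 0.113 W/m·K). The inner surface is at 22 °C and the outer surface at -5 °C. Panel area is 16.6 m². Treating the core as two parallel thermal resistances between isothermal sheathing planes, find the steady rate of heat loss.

Sheathing layers in series; stud and cavity paths in parallel between them.
R_inner = 0.014/(0.601×16.6) = 0.001403 K/W
R_stud  = 0.135/(47.9×0.22×16.6) = 7.717×10^-4 K/W
R_cav   = 0.135/(0.0402×0.78×16.6) = 0.2594 K/W
1/R_core = 1/R_stud + 1/R_cav → R_core = 7.694×10^-4 K/W
R_outer = 0.02/(0.113×16.6) = 0.01066 K/W
R_total = 0.01283 K/W
Q = ΔT/R_total = 27/0.01283

Q ≈ 2100 W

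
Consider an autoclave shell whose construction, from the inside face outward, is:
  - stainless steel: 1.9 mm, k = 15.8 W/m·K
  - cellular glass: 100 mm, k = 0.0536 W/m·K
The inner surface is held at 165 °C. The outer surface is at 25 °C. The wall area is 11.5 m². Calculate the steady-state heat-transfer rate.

Q ≈ 863 W

Thermal resistances in series:
R_stainless steel = L/(kA) = 0.0019/(15.8×11.5) = 1.046×10^-5 K/W
R_cellular glass = L/(kA) = 0.1/(0.0536×11.5) = 0.1622 K/W
R_total = 0.1622 K/W
Q = ΔT / R_total = 140 / 0.1622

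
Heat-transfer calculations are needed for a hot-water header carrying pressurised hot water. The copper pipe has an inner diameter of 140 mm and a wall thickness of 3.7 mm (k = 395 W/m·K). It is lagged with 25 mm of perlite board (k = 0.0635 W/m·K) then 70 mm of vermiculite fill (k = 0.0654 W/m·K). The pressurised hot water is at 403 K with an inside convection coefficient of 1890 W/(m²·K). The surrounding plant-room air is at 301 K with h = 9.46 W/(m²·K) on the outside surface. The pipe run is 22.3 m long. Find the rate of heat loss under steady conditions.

Q ≈ 1060 W

Cylindrical conduction, so R = ln(r₂/r₁)/(2πkL) per layer, in series:
R_inner film = 1/(h_i·2πr₁L) = 1/(1890×2π×0.07×22.3) = 5.395×10^-5 K/W
R_copper pipe wall = ln(73.7/70)/(2π×395×22.3) = 9.307×10^-7 K/W
R_perlite board = ln(98.7/73.7)/(2π×0.0635×22.3) = 0.03283 K/W
R_vermiculite fill = ln(168.7/98.7)/(2π×0.0654×22.3) = 0.0585 K/W
R_outer film = 1/(h_o·2πr_oL) = 1/(9.46×2π×0.1687×22.3) = 0.004472 K/W
R_total = 0.09585 K/W
Q = ΔT/R_total = 102/0.09585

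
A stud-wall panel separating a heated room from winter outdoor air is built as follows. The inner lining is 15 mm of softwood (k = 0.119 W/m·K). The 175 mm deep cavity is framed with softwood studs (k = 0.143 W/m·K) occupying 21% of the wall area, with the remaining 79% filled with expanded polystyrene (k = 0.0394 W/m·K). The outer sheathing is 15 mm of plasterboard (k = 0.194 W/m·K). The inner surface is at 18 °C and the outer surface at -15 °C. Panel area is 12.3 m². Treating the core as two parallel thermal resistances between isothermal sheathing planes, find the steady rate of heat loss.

Sheathing layers in series; stud and cavity paths in parallel between them.
R_inner = 0.015/(0.119×12.3) = 0.01025 K/W
R_stud  = 0.175/(0.143×0.21×12.3) = 0.4738 K/W
R_cav   = 0.175/(0.0394×0.79×12.3) = 0.4571 K/W
1/R_core = 1/R_stud + 1/R_cav → R_core = 0.2326 K/W
R_outer = 0.015/(0.194×12.3) = 0.006286 K/W
R_total = 0.2492 K/W
Q = ΔT/R_total = 33/0.2492

Q ≈ 132 W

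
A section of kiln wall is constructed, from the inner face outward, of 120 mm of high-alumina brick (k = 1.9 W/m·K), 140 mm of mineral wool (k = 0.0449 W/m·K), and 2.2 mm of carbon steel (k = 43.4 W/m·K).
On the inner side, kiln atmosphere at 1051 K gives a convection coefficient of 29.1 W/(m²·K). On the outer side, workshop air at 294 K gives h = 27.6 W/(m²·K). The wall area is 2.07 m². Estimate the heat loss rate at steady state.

Q ≈ 482 W

Treating each layer as a thermal resistance in series:
R_inner film = 1/(h_i·A) = 1/(29.1×2.07) = 0.0166 K/W
R_high-alumina brick = L/(kA) = 0.12/(1.9×2.07) = 0.03051 K/W
R_mineral wool = L/(kA) = 0.14/(0.0449×2.07) = 1.506 K/W
R_carbon steel = L/(kA) = 0.0022/(43.4×2.07) = 2.449×10^-5 K/W
R_outer film = 1/(h_o·A) = 1/(27.6×2.07) = 0.0175 K/W
R_total = 1.571 K/W
Q = ΔT / R_total = 757 / 1.571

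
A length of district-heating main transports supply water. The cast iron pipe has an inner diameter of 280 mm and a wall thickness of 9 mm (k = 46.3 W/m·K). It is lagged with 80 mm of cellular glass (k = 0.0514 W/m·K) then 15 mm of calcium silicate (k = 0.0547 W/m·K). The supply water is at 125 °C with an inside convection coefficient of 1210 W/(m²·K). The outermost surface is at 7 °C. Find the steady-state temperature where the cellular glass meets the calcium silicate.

T ≈ 21.4 °C

Per-layer cylindrical resistances, series-summed:
R_inner film = 1/(h_i·2πr₁L) = 1/(1210×2π×0.14×1) = 9.395×10^-4 K/W
R_cast iron pipe wall = ln(149/140)/(2π×46.3×1) = 2.142×10^-4 K/W
R_cellular glass = ln(229/149)/(2π×0.0514×1) = 1.331 K/W
R_calcium silicate = ln(244/229)/(2π×0.0547×1) = 0.1846 K/W
R_total = 1.517 K/W
Q = ΔT/R_total = 118/1.517
Q = 77.8 W/m
T_interface = T_inner − Q·ΣR(inner→interface) = 125 − 77.8×1.332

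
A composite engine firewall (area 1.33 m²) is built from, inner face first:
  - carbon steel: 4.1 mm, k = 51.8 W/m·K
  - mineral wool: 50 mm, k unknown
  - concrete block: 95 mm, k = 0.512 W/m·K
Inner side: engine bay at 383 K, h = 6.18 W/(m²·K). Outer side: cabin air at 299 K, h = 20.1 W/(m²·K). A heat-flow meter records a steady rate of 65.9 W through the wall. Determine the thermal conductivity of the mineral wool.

Thermal resistances in series:
R_inner film = 1/(h_i·A) = 1/(6.18×1.33) = 0.1217 K/W
R_carbon steel = L/(kA) = 0.0041/(51.8×1.33) = 5.951×10^-5 K/W
R_concrete block = L/(kA) = 0.095/(0.512×1.33) = 0.1395 K/W
R_outer film = 1/(h_o·A) = 1/(20.1×1.33) = 0.03741 K/W
Sum of known resistances R_other = 0.2986 K/W
Total R = ΔT/Q = 84/65.9 = 1.275 K/W
R_mineral wool = R_total − R_other = 0.976 K/W
k = L/(R·A) = 0.05/(0.976×1.33)

k ≈ 0.0385 W/(m·K)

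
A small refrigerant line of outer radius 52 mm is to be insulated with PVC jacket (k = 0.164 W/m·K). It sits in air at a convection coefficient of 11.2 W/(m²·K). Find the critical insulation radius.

r_cr ≈ 14.6 mm

For a cylinder r_cr = k/h = 0.164/11.2
r_cr = 14.6 mm; since the bare radius (52 mm) is above r_cr, any added insulation will reduce heat loss.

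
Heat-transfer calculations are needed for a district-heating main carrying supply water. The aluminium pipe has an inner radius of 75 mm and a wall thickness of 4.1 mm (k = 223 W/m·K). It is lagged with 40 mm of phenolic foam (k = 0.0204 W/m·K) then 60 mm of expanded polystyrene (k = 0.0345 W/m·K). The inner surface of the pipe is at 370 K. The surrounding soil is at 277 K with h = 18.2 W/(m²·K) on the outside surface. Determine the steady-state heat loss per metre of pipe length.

Cylindrical conduction, so R = ln(r₂/r₁)/(2πkL) per layer, in series:
R_aluminium pipe wall = ln(79.1/75)/(2π×223×1) = 3.799×10^-5 K/W
R_phenolic foam = ln(119.1/79.1)/(2π×0.0204×1) = 3.193 K/W
R_expanded polystyrene = ln(179.1/119.1)/(2π×0.0345×1) = 1.882 K/W
R_outer film = 1/(h_o·2πr_oL) = 1/(18.2×2π×0.1791×1) = 0.04883 K/W
R_total = 5.124 K/W
Q = ΔT/R_total = 93/5.124

q′ ≈ 18.2 W/m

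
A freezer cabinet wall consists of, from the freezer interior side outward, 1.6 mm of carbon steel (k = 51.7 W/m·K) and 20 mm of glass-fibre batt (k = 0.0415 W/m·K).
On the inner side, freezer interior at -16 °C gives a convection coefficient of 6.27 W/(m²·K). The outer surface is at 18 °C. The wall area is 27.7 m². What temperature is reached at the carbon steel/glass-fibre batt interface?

T ≈ -7.54 °C

Using the resistance-network approach (series):
R_inner film = 1/(h_i·A) = 1/(6.27×27.7) = 0.005758 K/W
R_carbon steel = L/(kA) = 0.0016/(51.7×27.7) = 1.117×10^-6 K/W
R_glass-fibre batt = L/(kA) = 0.02/(0.0415×27.7) = 0.0174 K/W
R_total = 0.02316 K/W;  Q = ΔT/R_total = 34/0.02316 = 1468 W
T_interface = T_inner + Q·ΣR(inner→interface) = -16 + 1470×0.005759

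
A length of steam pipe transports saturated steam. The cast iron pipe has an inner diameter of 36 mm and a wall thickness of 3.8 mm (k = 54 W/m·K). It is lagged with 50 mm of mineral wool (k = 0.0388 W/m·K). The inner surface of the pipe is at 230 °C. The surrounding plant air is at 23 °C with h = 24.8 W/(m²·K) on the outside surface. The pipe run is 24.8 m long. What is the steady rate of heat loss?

Radial resistances (cylindrical: R_cond = ln(r_o/r_i)/(2πkL), R_conv = 1/(h·2πrL)):
R_cast iron pipe wall = ln(21.8/18)/(2π×54×24.8) = 2.276×10^-5 K/W
R_mineral wool = ln(71.8/21.8)/(2π×0.0388×24.8) = 0.1972 K/W
R_outer film = 1/(h_o·2πr_oL) = 1/(24.8×2π×0.0718×24.8) = 0.003604 K/W
R_total = 0.2008 K/W
Q = ΔT/R_total = 207/0.2008

Q ≈ 1030 W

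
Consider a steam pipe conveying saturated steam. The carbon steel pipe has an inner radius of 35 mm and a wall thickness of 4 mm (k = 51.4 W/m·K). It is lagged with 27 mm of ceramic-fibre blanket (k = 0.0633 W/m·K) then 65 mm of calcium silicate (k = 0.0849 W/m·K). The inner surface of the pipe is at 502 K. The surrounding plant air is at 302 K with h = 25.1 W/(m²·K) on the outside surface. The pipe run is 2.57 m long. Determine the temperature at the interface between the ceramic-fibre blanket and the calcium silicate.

Radial resistances (cylindrical: R_cond = ln(r_o/r_i)/(2πkL), R_conv = 1/(h·2πrL)):
R_carbon steel pipe wall = ln(39/35)/(2π×51.4×2.57) = 1.304×10^-4 K/W
R_ceramic-fibre blanket = ln(66/39)/(2π×0.0633×2.57) = 0.5147 K/W
R_calcium silicate = ln(131/66)/(2π×0.0849×2.57) = 0.5001 K/W
R_outer film = 1/(h_o·2πr_oL) = 1/(25.1×2π×0.131×2.57) = 0.01883 K/W
R_total = 1.034 K/W
Q = ΔT/R_total = 200/1.034
Q = 193 W
T_interface = T_inner − Q·ΣR(inner→interface) = 502 − 193×0.5148

T ≈ 402 K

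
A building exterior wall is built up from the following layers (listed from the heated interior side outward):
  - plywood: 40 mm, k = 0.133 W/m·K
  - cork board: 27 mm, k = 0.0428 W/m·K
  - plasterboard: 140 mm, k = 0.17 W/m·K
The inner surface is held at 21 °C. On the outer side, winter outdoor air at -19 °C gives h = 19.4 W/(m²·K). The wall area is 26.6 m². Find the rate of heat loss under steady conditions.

Model the wall as resistances in series:
R_plywood = L/(kA) = 0.04/(0.133×26.6) = 0.01131 K/W
R_cork board = L/(kA) = 0.027/(0.0428×26.6) = 0.02372 K/W
R_plasterboard = L/(kA) = 0.14/(0.17×26.6) = 0.03096 K/W
R_outer film = 1/(h_o·A) = 1/(19.4×26.6) = 0.001938 K/W
R_total = 0.06792 K/W
Q = ΔT / R_total = 40 / 0.06792

Q ≈ 589 W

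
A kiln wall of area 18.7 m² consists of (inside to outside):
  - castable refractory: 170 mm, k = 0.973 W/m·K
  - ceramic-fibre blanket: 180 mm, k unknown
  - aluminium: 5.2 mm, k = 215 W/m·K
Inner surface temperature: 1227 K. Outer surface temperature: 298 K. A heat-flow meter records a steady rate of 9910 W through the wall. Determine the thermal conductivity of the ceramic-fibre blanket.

k ≈ 0.114 W/(m·K)

Series thermal resistances:
R_castable refractory = L/(kA) = 0.17/(0.973×18.7) = 0.009343 K/W
R_aluminium = L/(kA) = 0.0052/(215×18.7) = 1.293×10^-6 K/W
Sum of known resistances R_other = 0.009344 K/W
Total R = ΔT/Q = 929/9910 = 0.09374 K/W
R_ceramic-fibre blanket = R_total − R_other = 0.0844 K/W
k = L/(R·A) = 0.18/(0.0844×18.7)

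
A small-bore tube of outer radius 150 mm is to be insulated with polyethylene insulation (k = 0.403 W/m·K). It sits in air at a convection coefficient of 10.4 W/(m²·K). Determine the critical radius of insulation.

For a cylinder r_cr = k/h = 0.403/10.4
r_cr = 38.8 mm; since the bare radius (150 mm) is above r_cr, any added insulation will reduce heat loss.

r_cr ≈ 38.8 mm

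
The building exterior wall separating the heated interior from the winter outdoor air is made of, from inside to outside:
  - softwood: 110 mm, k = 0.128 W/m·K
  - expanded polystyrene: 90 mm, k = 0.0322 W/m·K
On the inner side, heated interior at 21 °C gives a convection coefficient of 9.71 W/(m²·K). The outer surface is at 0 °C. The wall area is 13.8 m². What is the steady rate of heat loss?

Q ≈ 77.1 W

Series thermal resistances:
R_inner film = 1/(h_i·A) = 1/(9.71×13.8) = 0.007463 K/W
R_softwood = L/(kA) = 0.11/(0.128×13.8) = 0.06227 K/W
R_expanded polystyrene = L/(kA) = 0.09/(0.0322×13.8) = 0.2025 K/W
R_total = 0.2723 K/W
Q = ΔT / R_total = 21 / 0.2723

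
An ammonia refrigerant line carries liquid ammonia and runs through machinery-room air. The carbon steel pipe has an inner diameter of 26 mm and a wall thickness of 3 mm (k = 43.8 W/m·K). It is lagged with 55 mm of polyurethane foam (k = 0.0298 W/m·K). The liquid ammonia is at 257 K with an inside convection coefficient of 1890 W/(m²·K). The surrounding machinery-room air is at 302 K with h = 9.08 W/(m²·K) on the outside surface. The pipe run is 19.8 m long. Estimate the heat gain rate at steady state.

Per-layer cylindrical resistances, series-summed:
R_inner film = 1/(h_i·2πr₁L) = 1/(1890×2π×0.013×19.8) = 3.272×10^-4 K/W
R_carbon steel pipe wall = ln(16/13)/(2π×43.8×19.8) = 3.811×10^-5 K/W
R_polyurethane foam = ln(71/16)/(2π×0.0298×19.8) = 0.4019 K/W
R_outer film = 1/(h_o·2πr_oL) = 1/(9.08×2π×0.071×19.8) = 0.01247 K/W
R_total = 0.4148 K/W
Q = ΔT/R_total = 45/0.4148

Q ≈ 108 W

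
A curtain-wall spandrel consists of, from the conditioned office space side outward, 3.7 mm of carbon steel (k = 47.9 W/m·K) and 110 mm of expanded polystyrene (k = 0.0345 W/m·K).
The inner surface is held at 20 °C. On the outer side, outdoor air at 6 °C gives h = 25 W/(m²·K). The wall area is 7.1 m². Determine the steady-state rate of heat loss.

Thermal resistances in series:
R_carbon steel = L/(kA) = 0.0037/(47.9×7.1) = 1.088×10^-5 K/W
R_expanded polystyrene = L/(kA) = 0.11/(0.0345×7.1) = 0.4491 K/W
R_outer film = 1/(h_o·A) = 1/(25×7.1) = 0.005634 K/W
R_total = 0.4547 K/W
Q = ΔT / R_total = 14 / 0.4547

Q ≈ 30.8 W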